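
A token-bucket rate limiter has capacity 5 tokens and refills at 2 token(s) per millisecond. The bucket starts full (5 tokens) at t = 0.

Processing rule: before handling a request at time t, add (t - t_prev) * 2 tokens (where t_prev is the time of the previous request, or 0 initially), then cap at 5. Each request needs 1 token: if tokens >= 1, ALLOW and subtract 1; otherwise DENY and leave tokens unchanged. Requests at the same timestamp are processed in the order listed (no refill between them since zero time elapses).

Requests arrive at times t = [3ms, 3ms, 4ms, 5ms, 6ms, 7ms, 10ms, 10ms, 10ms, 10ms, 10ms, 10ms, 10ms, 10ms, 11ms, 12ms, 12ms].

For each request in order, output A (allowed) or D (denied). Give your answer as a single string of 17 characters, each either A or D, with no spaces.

Simulating step by step:
  req#1 t=3ms: ALLOW
  req#2 t=3ms: ALLOW
  req#3 t=4ms: ALLOW
  req#4 t=5ms: ALLOW
  req#5 t=6ms: ALLOW
  req#6 t=7ms: ALLOW
  req#7 t=10ms: ALLOW
  req#8 t=10ms: ALLOW
  req#9 t=10ms: ALLOW
  req#10 t=10ms: ALLOW
  req#11 t=10ms: ALLOW
  req#12 t=10ms: DENY
  req#13 t=10ms: DENY
  req#14 t=10ms: DENY
  req#15 t=11ms: ALLOW
  req#16 t=12ms: ALLOW
  req#17 t=12ms: ALLOW

Answer: AAAAAAAAAAADDDAAA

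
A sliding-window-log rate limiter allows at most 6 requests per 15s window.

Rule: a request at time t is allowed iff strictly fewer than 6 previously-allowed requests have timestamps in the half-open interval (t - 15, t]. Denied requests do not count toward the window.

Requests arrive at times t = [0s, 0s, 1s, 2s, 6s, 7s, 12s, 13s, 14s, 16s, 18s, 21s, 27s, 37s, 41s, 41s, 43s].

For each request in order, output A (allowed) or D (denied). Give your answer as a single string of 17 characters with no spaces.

Tracking allowed requests in the window:
  req#1 t=0s: ALLOW
  req#2 t=0s: ALLOW
  req#3 t=1s: ALLOW
  req#4 t=2s: ALLOW
  req#5 t=6s: ALLOW
  req#6 t=7s: ALLOW
  req#7 t=12s: DENY
  req#8 t=13s: DENY
  req#9 t=14s: DENY
  req#10 t=16s: ALLOW
  req#11 t=18s: ALLOW
  req#12 t=21s: ALLOW
  req#13 t=27s: ALLOW
  req#14 t=37s: ALLOW
  req#15 t=41s: ALLOW
  req#16 t=41s: ALLOW
  req#17 t=43s: ALLOW

Answer: AAAAAADDDAAAAAAAA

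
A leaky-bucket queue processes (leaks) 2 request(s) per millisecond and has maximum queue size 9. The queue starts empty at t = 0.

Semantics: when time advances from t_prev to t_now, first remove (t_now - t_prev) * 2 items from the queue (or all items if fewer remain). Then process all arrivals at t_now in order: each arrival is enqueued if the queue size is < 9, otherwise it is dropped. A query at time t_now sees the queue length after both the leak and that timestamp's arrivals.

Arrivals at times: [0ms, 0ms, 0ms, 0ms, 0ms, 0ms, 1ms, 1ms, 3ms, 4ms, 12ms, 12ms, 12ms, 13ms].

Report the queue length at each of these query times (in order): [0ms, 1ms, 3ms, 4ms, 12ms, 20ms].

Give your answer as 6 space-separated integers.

Queue lengths at query times:
  query t=0ms: backlog = 6
  query t=1ms: backlog = 6
  query t=3ms: backlog = 3
  query t=4ms: backlog = 2
  query t=12ms: backlog = 3
  query t=20ms: backlog = 0

Answer: 6 6 3 2 3 0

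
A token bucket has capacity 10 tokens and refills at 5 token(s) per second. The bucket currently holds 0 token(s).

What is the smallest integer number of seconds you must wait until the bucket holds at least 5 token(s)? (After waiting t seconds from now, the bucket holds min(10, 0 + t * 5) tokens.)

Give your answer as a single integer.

Need 0 + t * 5 >= 5, so t >= 5/5.
Smallest integer t = ceil(5/5) = 1.

Answer: 1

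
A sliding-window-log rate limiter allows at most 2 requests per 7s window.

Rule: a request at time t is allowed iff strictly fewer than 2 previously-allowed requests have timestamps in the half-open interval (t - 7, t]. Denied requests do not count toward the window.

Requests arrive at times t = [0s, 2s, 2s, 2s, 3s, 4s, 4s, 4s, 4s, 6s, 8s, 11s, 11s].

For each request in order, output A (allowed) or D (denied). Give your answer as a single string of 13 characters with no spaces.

Answer: AADDDDDDDDAAD

Derivation:
Tracking allowed requests in the window:
  req#1 t=0s: ALLOW
  req#2 t=2s: ALLOW
  req#3 t=2s: DENY
  req#4 t=2s: DENY
  req#5 t=3s: DENY
  req#6 t=4s: DENY
  req#7 t=4s: DENY
  req#8 t=4s: DENY
  req#9 t=4s: DENY
  req#10 t=6s: DENY
  req#11 t=8s: ALLOW
  req#12 t=11s: ALLOW
  req#13 t=11s: DENY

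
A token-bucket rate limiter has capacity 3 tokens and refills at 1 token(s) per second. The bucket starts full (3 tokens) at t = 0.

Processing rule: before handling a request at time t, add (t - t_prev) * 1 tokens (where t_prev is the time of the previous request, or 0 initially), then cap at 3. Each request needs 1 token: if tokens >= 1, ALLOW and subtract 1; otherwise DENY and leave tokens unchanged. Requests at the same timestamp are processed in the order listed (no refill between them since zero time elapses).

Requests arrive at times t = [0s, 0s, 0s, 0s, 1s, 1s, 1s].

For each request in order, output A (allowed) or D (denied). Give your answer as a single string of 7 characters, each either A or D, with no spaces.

Simulating step by step:
  req#1 t=0s: ALLOW
  req#2 t=0s: ALLOW
  req#3 t=0s: ALLOW
  req#4 t=0s: DENY
  req#5 t=1s: ALLOW
  req#6 t=1s: DENY
  req#7 t=1s: DENY

Answer: AAADADD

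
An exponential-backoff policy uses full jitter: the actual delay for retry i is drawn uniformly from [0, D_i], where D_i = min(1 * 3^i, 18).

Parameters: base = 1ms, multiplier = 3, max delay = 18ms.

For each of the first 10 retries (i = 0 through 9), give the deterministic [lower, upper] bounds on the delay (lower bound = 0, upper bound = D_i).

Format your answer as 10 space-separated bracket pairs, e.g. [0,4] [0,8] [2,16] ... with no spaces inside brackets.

Answer: [0,1] [0,3] [0,9] [0,18] [0,18] [0,18] [0,18] [0,18] [0,18] [0,18]

Derivation:
Computing bounds per retry:
  i=0: D_i=min(1*3^0,18)=1, bounds=[0,1]
  i=1: D_i=min(1*3^1,18)=3, bounds=[0,3]
  i=2: D_i=min(1*3^2,18)=9, bounds=[0,9]
  i=3: D_i=min(1*3^3,18)=18, bounds=[0,18]
  i=4: D_i=min(1*3^4,18)=18, bounds=[0,18]
  i=5: D_i=min(1*3^5,18)=18, bounds=[0,18]
  i=6: D_i=min(1*3^6,18)=18, bounds=[0,18]
  i=7: D_i=min(1*3^7,18)=18, bounds=[0,18]
  i=8: D_i=min(1*3^8,18)=18, bounds=[0,18]
  i=9: D_i=min(1*3^9,18)=18, bounds=[0,18]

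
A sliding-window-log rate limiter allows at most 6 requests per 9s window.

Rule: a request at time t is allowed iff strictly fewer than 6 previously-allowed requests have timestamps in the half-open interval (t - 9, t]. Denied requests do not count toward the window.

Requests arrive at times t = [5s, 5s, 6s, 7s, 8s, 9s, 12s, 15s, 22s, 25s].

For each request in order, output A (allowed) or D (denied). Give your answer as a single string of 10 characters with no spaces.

Tracking allowed requests in the window:
  req#1 t=5s: ALLOW
  req#2 t=5s: ALLOW
  req#3 t=6s: ALLOW
  req#4 t=7s: ALLOW
  req#5 t=8s: ALLOW
  req#6 t=9s: ALLOW
  req#7 t=12s: DENY
  req#8 t=15s: ALLOW
  req#9 t=22s: ALLOW
  req#10 t=25s: ALLOW

Answer: AAAAAADAAA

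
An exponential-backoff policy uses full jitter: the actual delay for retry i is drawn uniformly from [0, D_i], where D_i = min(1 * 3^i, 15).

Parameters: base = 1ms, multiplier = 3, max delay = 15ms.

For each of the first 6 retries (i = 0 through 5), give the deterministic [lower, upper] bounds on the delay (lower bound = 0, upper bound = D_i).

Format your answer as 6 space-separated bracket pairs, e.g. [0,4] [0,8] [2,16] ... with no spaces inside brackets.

Answer: [0,1] [0,3] [0,9] [0,15] [0,15] [0,15]

Derivation:
Computing bounds per retry:
  i=0: D_i=min(1*3^0,15)=1, bounds=[0,1]
  i=1: D_i=min(1*3^1,15)=3, bounds=[0,3]
  i=2: D_i=min(1*3^2,15)=9, bounds=[0,9]
  i=3: D_i=min(1*3^3,15)=15, bounds=[0,15]
  i=4: D_i=min(1*3^4,15)=15, bounds=[0,15]
  i=5: D_i=min(1*3^5,15)=15, bounds=[0,15]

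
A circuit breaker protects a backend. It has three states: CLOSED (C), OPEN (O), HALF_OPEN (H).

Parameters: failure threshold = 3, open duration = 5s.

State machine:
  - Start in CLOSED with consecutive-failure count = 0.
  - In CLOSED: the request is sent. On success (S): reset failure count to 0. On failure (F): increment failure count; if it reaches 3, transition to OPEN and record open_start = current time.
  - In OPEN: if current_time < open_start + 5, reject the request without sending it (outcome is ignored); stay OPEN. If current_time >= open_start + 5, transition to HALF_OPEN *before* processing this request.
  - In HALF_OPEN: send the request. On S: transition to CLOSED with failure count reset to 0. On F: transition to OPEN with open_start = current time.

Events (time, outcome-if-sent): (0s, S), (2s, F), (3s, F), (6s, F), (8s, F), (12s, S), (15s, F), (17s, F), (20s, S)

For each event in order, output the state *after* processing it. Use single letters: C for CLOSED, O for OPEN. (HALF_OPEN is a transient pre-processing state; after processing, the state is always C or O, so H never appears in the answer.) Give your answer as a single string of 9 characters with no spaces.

Answer: CCCOOCCCC

Derivation:
State after each event:
  event#1 t=0s outcome=S: state=CLOSED
  event#2 t=2s outcome=F: state=CLOSED
  event#3 t=3s outcome=F: state=CLOSED
  event#4 t=6s outcome=F: state=OPEN
  event#5 t=8s outcome=F: state=OPEN
  event#6 t=12s outcome=S: state=CLOSED
  event#7 t=15s outcome=F: state=CLOSED
  event#8 t=17s outcome=F: state=CLOSED
  event#9 t=20s outcome=S: state=CLOSED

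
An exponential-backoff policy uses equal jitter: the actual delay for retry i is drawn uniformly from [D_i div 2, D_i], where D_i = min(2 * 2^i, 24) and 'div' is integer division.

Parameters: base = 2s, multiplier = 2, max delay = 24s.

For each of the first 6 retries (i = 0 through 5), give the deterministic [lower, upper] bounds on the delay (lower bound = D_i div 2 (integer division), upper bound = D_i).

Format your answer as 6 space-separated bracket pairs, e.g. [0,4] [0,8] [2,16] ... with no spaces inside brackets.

Answer: [1,2] [2,4] [4,8] [8,16] [12,24] [12,24]

Derivation:
Computing bounds per retry:
  i=0: D_i=min(2*2^0,24)=2, bounds=[1,2]
  i=1: D_i=min(2*2^1,24)=4, bounds=[2,4]
  i=2: D_i=min(2*2^2,24)=8, bounds=[4,8]
  i=3: D_i=min(2*2^3,24)=16, bounds=[8,16]
  i=4: D_i=min(2*2^4,24)=24, bounds=[12,24]
  i=5: D_i=min(2*2^5,24)=24, bounds=[12,24]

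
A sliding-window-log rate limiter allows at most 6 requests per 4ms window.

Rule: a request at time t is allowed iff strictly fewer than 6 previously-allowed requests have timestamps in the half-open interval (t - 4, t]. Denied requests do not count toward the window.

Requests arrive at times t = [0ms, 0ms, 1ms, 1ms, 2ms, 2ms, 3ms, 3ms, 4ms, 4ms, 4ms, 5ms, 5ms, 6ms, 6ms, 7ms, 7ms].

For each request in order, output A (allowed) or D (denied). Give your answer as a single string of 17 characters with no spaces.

Answer: AAAAAADDAADAAAADD

Derivation:
Tracking allowed requests in the window:
  req#1 t=0ms: ALLOW
  req#2 t=0ms: ALLOW
  req#3 t=1ms: ALLOW
  req#4 t=1ms: ALLOW
  req#5 t=2ms: ALLOW
  req#6 t=2ms: ALLOW
  req#7 t=3ms: DENY
  req#8 t=3ms: DENY
  req#9 t=4ms: ALLOW
  req#10 t=4ms: ALLOW
  req#11 t=4ms: DENY
  req#12 t=5ms: ALLOW
  req#13 t=5ms: ALLOW
  req#14 t=6ms: ALLOW
  req#15 t=6ms: ALLOW
  req#16 t=7ms: DENY
  req#17 t=7ms: DENY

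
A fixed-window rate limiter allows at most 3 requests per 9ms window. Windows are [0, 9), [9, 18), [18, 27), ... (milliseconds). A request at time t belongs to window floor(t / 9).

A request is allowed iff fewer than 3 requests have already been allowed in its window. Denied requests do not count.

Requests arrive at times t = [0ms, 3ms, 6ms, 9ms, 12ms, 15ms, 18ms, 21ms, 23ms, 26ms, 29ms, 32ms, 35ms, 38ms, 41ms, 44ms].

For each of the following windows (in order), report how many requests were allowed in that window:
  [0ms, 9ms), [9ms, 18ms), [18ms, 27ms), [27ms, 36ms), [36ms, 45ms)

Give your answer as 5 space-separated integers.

Answer: 3 3 3 3 3

Derivation:
Processing requests:
  req#1 t=0ms (window 0): ALLOW
  req#2 t=3ms (window 0): ALLOW
  req#3 t=6ms (window 0): ALLOW
  req#4 t=9ms (window 1): ALLOW
  req#5 t=12ms (window 1): ALLOW
  req#6 t=15ms (window 1): ALLOW
  req#7 t=18ms (window 2): ALLOW
  req#8 t=21ms (window 2): ALLOW
  req#9 t=23ms (window 2): ALLOW
  req#10 t=26ms (window 2): DENY
  req#11 t=29ms (window 3): ALLOW
  req#12 t=32ms (window 3): ALLOW
  req#13 t=35ms (window 3): ALLOW
  req#14 t=38ms (window 4): ALLOW
  req#15 t=41ms (window 4): ALLOW
  req#16 t=44ms (window 4): ALLOW

Allowed counts by window: 3 3 3 3 3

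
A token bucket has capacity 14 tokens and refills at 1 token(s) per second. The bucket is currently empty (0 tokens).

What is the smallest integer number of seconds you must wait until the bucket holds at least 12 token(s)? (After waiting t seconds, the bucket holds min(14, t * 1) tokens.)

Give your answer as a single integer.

Need t * 1 >= 12, so t >= 12/1.
Smallest integer t = ceil(12/1) = 12.

Answer: 12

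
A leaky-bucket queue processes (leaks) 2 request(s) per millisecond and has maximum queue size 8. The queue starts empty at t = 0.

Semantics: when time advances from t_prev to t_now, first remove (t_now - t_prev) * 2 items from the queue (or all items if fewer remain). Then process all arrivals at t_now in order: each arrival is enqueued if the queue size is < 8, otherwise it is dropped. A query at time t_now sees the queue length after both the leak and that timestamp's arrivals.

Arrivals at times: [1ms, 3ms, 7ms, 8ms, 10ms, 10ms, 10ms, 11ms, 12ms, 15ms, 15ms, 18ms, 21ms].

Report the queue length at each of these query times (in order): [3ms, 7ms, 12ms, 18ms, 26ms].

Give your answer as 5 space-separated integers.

Queue lengths at query times:
  query t=3ms: backlog = 1
  query t=7ms: backlog = 1
  query t=12ms: backlog = 1
  query t=18ms: backlog = 1
  query t=26ms: backlog = 0

Answer: 1 1 1 1 0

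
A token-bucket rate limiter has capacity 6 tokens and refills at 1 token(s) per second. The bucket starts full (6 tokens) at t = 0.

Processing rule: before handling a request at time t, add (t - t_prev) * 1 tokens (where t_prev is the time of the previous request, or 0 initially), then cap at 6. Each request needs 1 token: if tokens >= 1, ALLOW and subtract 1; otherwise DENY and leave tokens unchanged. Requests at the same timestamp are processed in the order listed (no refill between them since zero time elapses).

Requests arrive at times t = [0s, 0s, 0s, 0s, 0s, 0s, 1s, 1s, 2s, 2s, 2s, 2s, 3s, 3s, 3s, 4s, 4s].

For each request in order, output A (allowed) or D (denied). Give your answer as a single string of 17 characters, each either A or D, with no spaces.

Simulating step by step:
  req#1 t=0s: ALLOW
  req#2 t=0s: ALLOW
  req#3 t=0s: ALLOW
  req#4 t=0s: ALLOW
  req#5 t=0s: ALLOW
  req#6 t=0s: ALLOW
  req#7 t=1s: ALLOW
  req#8 t=1s: DENY
  req#9 t=2s: ALLOW
  req#10 t=2s: DENY
  req#11 t=2s: DENY
  req#12 t=2s: DENY
  req#13 t=3s: ALLOW
  req#14 t=3s: DENY
  req#15 t=3s: DENY
  req#16 t=4s: ALLOW
  req#17 t=4s: DENY

Answer: AAAAAAADADDDADDAD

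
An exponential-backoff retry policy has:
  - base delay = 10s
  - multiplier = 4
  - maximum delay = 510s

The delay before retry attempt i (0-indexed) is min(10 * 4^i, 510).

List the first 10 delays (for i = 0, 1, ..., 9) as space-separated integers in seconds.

Computing each delay:
  i=0: min(10*4^0, 510) = 10
  i=1: min(10*4^1, 510) = 40
  i=2: min(10*4^2, 510) = 160
  i=3: min(10*4^3, 510) = 510
  i=4: min(10*4^4, 510) = 510
  i=5: min(10*4^5, 510) = 510
  i=6: min(10*4^6, 510) = 510
  i=7: min(10*4^7, 510) = 510
  i=8: min(10*4^8, 510) = 510
  i=9: min(10*4^9, 510) = 510

Answer: 10 40 160 510 510 510 510 510 510 510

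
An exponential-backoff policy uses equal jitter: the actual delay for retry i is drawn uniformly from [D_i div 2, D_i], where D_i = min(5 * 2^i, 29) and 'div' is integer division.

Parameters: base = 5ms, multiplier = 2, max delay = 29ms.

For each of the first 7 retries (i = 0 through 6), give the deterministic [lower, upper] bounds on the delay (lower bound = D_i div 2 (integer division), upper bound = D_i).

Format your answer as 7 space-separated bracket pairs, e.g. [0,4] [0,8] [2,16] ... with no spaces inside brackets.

Answer: [2,5] [5,10] [10,20] [14,29] [14,29] [14,29] [14,29]

Derivation:
Computing bounds per retry:
  i=0: D_i=min(5*2^0,29)=5, bounds=[2,5]
  i=1: D_i=min(5*2^1,29)=10, bounds=[5,10]
  i=2: D_i=min(5*2^2,29)=20, bounds=[10,20]
  i=3: D_i=min(5*2^3,29)=29, bounds=[14,29]
  i=4: D_i=min(5*2^4,29)=29, bounds=[14,29]
  i=5: D_i=min(5*2^5,29)=29, bounds=[14,29]
  i=6: D_i=min(5*2^6,29)=29, bounds=[14,29]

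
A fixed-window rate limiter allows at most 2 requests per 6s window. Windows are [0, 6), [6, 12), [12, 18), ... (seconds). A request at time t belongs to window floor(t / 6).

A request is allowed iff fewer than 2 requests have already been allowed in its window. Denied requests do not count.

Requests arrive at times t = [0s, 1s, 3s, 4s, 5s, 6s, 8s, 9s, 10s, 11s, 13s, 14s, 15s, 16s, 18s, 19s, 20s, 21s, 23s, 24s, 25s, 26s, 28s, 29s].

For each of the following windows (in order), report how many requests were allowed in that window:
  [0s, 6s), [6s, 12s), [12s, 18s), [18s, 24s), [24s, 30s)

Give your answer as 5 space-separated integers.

Processing requests:
  req#1 t=0s (window 0): ALLOW
  req#2 t=1s (window 0): ALLOW
  req#3 t=3s (window 0): DENY
  req#4 t=4s (window 0): DENY
  req#5 t=5s (window 0): DENY
  req#6 t=6s (window 1): ALLOW
  req#7 t=8s (window 1): ALLOW
  req#8 t=9s (window 1): DENY
  req#9 t=10s (window 1): DENY
  req#10 t=11s (window 1): DENY
  req#11 t=13s (window 2): ALLOW
  req#12 t=14s (window 2): ALLOW
  req#13 t=15s (window 2): DENY
  req#14 t=16s (window 2): DENY
  req#15 t=18s (window 3): ALLOW
  req#16 t=19s (window 3): ALLOW
  req#17 t=20s (window 3): DENY
  req#18 t=21s (window 3): DENY
  req#19 t=23s (window 3): DENY
  req#20 t=24s (window 4): ALLOW
  req#21 t=25s (window 4): ALLOW
  req#22 t=26s (window 4): DENY
  req#23 t=28s (window 4): DENY
  req#24 t=29s (window 4): DENY

Allowed counts by window: 2 2 2 2 2

Answer: 2 2 2 2 2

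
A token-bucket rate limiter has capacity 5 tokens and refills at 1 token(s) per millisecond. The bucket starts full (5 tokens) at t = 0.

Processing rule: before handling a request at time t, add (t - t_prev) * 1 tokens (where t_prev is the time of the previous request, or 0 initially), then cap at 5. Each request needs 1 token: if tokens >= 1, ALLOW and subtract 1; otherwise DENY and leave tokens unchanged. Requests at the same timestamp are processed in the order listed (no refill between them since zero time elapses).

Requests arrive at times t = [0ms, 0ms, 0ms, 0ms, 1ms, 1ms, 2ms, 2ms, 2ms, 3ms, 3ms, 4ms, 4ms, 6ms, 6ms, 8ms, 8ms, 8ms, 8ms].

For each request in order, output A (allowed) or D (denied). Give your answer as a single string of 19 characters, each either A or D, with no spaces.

Simulating step by step:
  req#1 t=0ms: ALLOW
  req#2 t=0ms: ALLOW
  req#3 t=0ms: ALLOW
  req#4 t=0ms: ALLOW
  req#5 t=1ms: ALLOW
  req#6 t=1ms: ALLOW
  req#7 t=2ms: ALLOW
  req#8 t=2ms: DENY
  req#9 t=2ms: DENY
  req#10 t=3ms: ALLOW
  req#11 t=3ms: DENY
  req#12 t=4ms: ALLOW
  req#13 t=4ms: DENY
  req#14 t=6ms: ALLOW
  req#15 t=6ms: ALLOW
  req#16 t=8ms: ALLOW
  req#17 t=8ms: ALLOW
  req#18 t=8ms: DENY
  req#19 t=8ms: DENY

Answer: AAAAAAADDADADAAAADD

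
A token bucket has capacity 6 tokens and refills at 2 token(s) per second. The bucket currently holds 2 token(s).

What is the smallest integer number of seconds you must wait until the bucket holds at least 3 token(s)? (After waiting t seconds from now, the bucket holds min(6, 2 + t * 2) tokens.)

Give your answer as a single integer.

Need 2 + t * 2 >= 3, so t >= 1/2.
Smallest integer t = ceil(1/2) = 1.

Answer: 1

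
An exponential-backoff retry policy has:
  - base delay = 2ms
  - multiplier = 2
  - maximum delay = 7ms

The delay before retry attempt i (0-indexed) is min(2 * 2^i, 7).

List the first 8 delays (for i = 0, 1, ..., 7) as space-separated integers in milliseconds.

Answer: 2 4 7 7 7 7 7 7

Derivation:
Computing each delay:
  i=0: min(2*2^0, 7) = 2
  i=1: min(2*2^1, 7) = 4
  i=2: min(2*2^2, 7) = 7
  i=3: min(2*2^3, 7) = 7
  i=4: min(2*2^4, 7) = 7
  i=5: min(2*2^5, 7) = 7
  i=6: min(2*2^6, 7) = 7
  i=7: min(2*2^7, 7) = 7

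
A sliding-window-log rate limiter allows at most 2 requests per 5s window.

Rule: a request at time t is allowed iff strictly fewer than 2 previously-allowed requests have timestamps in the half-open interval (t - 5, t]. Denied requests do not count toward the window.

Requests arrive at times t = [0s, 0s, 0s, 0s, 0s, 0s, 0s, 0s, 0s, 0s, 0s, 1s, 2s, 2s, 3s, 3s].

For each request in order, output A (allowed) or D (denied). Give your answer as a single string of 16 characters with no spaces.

Answer: AADDDDDDDDDDDDDD

Derivation:
Tracking allowed requests in the window:
  req#1 t=0s: ALLOW
  req#2 t=0s: ALLOW
  req#3 t=0s: DENY
  req#4 t=0s: DENY
  req#5 t=0s: DENY
  req#6 t=0s: DENY
  req#7 t=0s: DENY
  req#8 t=0s: DENY
  req#9 t=0s: DENY
  req#10 t=0s: DENY
  req#11 t=0s: DENY
  req#12 t=1s: DENY
  req#13 t=2s: DENY
  req#14 t=2s: DENY
  req#15 t=3s: DENY
  req#16 t=3s: DENY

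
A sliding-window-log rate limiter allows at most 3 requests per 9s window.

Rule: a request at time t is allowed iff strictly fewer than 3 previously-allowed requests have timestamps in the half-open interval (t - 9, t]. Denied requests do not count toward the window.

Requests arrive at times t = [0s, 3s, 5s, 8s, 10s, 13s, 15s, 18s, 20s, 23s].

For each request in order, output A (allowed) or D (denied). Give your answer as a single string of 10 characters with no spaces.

Tracking allowed requests in the window:
  req#1 t=0s: ALLOW
  req#2 t=3s: ALLOW
  req#3 t=5s: ALLOW
  req#4 t=8s: DENY
  req#5 t=10s: ALLOW
  req#6 t=13s: ALLOW
  req#7 t=15s: ALLOW
  req#8 t=18s: DENY
  req#9 t=20s: ALLOW
  req#10 t=23s: ALLOW

Answer: AAADAAADAA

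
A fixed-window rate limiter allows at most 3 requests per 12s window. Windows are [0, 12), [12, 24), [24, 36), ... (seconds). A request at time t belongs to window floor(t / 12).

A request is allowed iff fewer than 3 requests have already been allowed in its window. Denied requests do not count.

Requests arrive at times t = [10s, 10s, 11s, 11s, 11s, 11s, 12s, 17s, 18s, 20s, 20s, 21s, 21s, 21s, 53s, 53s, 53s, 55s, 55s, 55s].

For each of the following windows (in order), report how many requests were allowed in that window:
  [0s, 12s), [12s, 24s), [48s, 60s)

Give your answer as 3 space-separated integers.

Answer: 3 3 3

Derivation:
Processing requests:
  req#1 t=10s (window 0): ALLOW
  req#2 t=10s (window 0): ALLOW
  req#3 t=11s (window 0): ALLOW
  req#4 t=11s (window 0): DENY
  req#5 t=11s (window 0): DENY
  req#6 t=11s (window 0): DENY
  req#7 t=12s (window 1): ALLOW
  req#8 t=17s (window 1): ALLOW
  req#9 t=18s (window 1): ALLOW
  req#10 t=20s (window 1): DENY
  req#11 t=20s (window 1): DENY
  req#12 t=21s (window 1): DENY
  req#13 t=21s (window 1): DENY
  req#14 t=21s (window 1): DENY
  req#15 t=53s (window 4): ALLOW
  req#16 t=53s (window 4): ALLOW
  req#17 t=53s (window 4): ALLOW
  req#18 t=55s (window 4): DENY
  req#19 t=55s (window 4): DENY
  req#20 t=55s (window 4): DENY

Allowed counts by window: 3 3 3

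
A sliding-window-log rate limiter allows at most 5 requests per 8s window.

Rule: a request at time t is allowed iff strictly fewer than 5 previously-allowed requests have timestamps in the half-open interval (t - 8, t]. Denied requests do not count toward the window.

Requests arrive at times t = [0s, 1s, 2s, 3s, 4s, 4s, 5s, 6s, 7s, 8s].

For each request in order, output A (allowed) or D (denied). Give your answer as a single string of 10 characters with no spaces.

Answer: AAAAADDDDA

Derivation:
Tracking allowed requests in the window:
  req#1 t=0s: ALLOW
  req#2 t=1s: ALLOW
  req#3 t=2s: ALLOW
  req#4 t=3s: ALLOW
  req#5 t=4s: ALLOW
  req#6 t=4s: DENY
  req#7 t=5s: DENY
  req#8 t=6s: DENY
  req#9 t=7s: DENY
  req#10 t=8s: ALLOW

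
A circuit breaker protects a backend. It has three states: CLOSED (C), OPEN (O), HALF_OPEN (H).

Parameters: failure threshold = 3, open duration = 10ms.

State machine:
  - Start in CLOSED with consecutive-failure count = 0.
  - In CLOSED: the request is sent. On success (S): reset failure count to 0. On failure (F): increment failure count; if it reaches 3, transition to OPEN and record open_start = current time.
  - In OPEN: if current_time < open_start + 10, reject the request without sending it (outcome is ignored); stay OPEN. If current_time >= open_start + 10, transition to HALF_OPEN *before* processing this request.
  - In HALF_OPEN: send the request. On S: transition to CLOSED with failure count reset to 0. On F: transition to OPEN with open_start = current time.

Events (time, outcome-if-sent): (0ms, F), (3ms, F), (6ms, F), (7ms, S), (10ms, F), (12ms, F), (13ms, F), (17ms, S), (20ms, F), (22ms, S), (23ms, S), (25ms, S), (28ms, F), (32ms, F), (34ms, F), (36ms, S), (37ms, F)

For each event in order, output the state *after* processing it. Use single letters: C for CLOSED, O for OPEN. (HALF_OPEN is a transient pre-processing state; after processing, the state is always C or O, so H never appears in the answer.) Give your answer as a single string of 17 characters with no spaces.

State after each event:
  event#1 t=0ms outcome=F: state=CLOSED
  event#2 t=3ms outcome=F: state=CLOSED
  event#3 t=6ms outcome=F: state=OPEN
  event#4 t=7ms outcome=S: state=OPEN
  event#5 t=10ms outcome=F: state=OPEN
  event#6 t=12ms outcome=F: state=OPEN
  event#7 t=13ms outcome=F: state=OPEN
  event#8 t=17ms outcome=S: state=CLOSED
  event#9 t=20ms outcome=F: state=CLOSED
  event#10 t=22ms outcome=S: state=CLOSED
  event#11 t=23ms outcome=S: state=CLOSED
  event#12 t=25ms outcome=S: state=CLOSED
  event#13 t=28ms outcome=F: state=CLOSED
  event#14 t=32ms outcome=F: state=CLOSED
  event#15 t=34ms outcome=F: state=OPEN
  event#16 t=36ms outcome=S: state=OPEN
  event#17 t=37ms outcome=F: state=OPEN

Answer: CCOOOOOCCCCCCCOOO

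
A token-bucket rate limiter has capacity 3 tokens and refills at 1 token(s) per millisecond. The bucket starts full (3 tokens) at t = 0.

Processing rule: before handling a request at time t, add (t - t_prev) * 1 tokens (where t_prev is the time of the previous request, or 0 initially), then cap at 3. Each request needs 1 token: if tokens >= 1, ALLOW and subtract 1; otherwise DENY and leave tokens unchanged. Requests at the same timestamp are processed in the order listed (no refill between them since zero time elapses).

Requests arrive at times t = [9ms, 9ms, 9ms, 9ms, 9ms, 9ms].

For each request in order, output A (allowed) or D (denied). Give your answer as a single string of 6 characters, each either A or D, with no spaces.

Answer: AAADDD

Derivation:
Simulating step by step:
  req#1 t=9ms: ALLOW
  req#2 t=9ms: ALLOW
  req#3 t=9ms: ALLOW
  req#4 t=9ms: DENY
  req#5 t=9ms: DENY
  req#6 t=9ms: DENY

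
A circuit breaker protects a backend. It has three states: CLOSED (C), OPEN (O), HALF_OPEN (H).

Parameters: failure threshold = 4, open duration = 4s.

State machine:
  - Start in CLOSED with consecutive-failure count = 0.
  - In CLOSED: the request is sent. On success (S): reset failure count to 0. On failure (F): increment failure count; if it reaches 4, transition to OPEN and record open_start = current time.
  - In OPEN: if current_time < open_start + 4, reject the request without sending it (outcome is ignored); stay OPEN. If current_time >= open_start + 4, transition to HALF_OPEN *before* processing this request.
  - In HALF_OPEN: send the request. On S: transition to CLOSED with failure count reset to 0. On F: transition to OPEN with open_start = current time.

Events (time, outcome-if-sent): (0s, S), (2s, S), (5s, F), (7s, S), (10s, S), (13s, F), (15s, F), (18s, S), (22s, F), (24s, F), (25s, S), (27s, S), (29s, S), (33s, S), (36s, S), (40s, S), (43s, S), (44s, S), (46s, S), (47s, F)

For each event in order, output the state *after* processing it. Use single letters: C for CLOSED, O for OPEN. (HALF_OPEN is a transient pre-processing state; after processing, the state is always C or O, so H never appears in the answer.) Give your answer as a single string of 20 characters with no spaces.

Answer: CCCCCCCCCCCCCCCCCCCC

Derivation:
State after each event:
  event#1 t=0s outcome=S: state=CLOSED
  event#2 t=2s outcome=S: state=CLOSED
  event#3 t=5s outcome=F: state=CLOSED
  event#4 t=7s outcome=S: state=CLOSED
  event#5 t=10s outcome=S: state=CLOSED
  event#6 t=13s outcome=F: state=CLOSED
  event#7 t=15s outcome=F: state=CLOSED
  event#8 t=18s outcome=S: state=CLOSED
  event#9 t=22s outcome=F: state=CLOSED
  event#10 t=24s outcome=F: state=CLOSED
  event#11 t=25s outcome=S: state=CLOSED
  event#12 t=27s outcome=S: state=CLOSED
  event#13 t=29s outcome=S: state=CLOSED
  event#14 t=33s outcome=S: state=CLOSED
  event#15 t=36s outcome=S: state=CLOSED
  event#16 t=40s outcome=S: state=CLOSED
  event#17 t=43s outcome=S: state=CLOSED
  event#18 t=44s outcome=S: state=CLOSED
  event#19 t=46s outcome=S: state=CLOSED
  event#20 t=47s outcome=F: state=CLOSED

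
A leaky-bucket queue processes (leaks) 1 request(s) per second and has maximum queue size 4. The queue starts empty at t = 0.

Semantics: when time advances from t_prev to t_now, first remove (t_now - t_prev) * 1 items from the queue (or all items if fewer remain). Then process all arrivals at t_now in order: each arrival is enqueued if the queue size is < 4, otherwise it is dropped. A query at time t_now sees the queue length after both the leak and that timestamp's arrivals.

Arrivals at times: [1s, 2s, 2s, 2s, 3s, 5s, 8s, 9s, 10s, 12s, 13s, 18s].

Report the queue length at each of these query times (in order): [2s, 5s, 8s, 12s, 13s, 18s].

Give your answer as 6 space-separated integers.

Queue lengths at query times:
  query t=2s: backlog = 3
  query t=5s: backlog = 2
  query t=8s: backlog = 1
  query t=12s: backlog = 1
  query t=13s: backlog = 1
  query t=18s: backlog = 1

Answer: 3 2 1 1 1 1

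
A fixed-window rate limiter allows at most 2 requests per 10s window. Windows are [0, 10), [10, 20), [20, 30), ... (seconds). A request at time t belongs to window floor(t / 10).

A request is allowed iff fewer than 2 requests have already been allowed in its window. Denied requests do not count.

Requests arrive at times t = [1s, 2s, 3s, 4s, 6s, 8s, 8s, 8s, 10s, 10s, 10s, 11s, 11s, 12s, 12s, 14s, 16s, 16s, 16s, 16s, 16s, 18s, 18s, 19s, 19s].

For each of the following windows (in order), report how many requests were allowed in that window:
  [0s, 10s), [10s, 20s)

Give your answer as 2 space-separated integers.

Answer: 2 2

Derivation:
Processing requests:
  req#1 t=1s (window 0): ALLOW
  req#2 t=2s (window 0): ALLOW
  req#3 t=3s (window 0): DENY
  req#4 t=4s (window 0): DENY
  req#5 t=6s (window 0): DENY
  req#6 t=8s (window 0): DENY
  req#7 t=8s (window 0): DENY
  req#8 t=8s (window 0): DENY
  req#9 t=10s (window 1): ALLOW
  req#10 t=10s (window 1): ALLOW
  req#11 t=10s (window 1): DENY
  req#12 t=11s (window 1): DENY
  req#13 t=11s (window 1): DENY
  req#14 t=12s (window 1): DENY
  req#15 t=12s (window 1): DENY
  req#16 t=14s (window 1): DENY
  req#17 t=16s (window 1): DENY
  req#18 t=16s (window 1): DENY
  req#19 t=16s (window 1): DENY
  req#20 t=16s (window 1): DENY
  req#21 t=16s (window 1): DENY
  req#22 t=18s (window 1): DENY
  req#23 t=18s (window 1): DENY
  req#24 t=19s (window 1): DENY
  req#25 t=19s (window 1): DENY

Allowed counts by window: 2 2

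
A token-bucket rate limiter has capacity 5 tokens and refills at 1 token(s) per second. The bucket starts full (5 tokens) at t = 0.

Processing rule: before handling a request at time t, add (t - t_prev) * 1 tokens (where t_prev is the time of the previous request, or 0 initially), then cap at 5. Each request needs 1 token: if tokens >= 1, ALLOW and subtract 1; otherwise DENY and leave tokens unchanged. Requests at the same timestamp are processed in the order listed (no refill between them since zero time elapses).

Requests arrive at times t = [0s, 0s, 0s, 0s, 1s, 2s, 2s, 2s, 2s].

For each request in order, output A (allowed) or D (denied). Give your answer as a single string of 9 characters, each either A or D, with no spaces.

Answer: AAAAAAADD

Derivation:
Simulating step by step:
  req#1 t=0s: ALLOW
  req#2 t=0s: ALLOW
  req#3 t=0s: ALLOW
  req#4 t=0s: ALLOW
  req#5 t=1s: ALLOW
  req#6 t=2s: ALLOW
  req#7 t=2s: ALLOW
  req#8 t=2s: DENY
  req#9 t=2s: DENY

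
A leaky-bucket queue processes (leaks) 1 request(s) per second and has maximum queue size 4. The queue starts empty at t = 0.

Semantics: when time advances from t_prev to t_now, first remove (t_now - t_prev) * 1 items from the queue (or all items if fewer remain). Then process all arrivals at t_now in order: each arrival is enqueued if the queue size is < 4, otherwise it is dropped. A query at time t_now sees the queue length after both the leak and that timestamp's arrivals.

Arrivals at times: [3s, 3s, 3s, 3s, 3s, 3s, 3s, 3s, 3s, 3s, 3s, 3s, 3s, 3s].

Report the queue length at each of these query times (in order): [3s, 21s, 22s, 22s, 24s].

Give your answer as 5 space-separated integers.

Queue lengths at query times:
  query t=3s: backlog = 4
  query t=21s: backlog = 0
  query t=22s: backlog = 0
  query t=22s: backlog = 0
  query t=24s: backlog = 0

Answer: 4 0 0 0 0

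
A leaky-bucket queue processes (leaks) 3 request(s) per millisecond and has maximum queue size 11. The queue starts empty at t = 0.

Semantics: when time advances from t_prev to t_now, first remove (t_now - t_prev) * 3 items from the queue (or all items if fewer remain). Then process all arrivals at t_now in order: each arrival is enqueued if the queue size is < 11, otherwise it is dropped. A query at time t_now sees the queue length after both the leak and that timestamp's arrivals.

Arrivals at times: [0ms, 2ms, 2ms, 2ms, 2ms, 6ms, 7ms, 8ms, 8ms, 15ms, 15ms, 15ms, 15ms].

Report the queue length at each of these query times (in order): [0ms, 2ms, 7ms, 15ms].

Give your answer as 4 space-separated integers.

Queue lengths at query times:
  query t=0ms: backlog = 1
  query t=2ms: backlog = 4
  query t=7ms: backlog = 1
  query t=15ms: backlog = 4

Answer: 1 4 1 4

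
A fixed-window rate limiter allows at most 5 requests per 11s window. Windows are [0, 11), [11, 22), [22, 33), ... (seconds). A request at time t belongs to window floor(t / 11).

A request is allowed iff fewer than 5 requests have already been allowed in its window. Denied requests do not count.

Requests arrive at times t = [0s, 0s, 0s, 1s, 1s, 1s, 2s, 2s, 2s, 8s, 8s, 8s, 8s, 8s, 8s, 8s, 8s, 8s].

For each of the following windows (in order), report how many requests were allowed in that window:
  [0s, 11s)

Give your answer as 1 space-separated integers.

Answer: 5

Derivation:
Processing requests:
  req#1 t=0s (window 0): ALLOW
  req#2 t=0s (window 0): ALLOW
  req#3 t=0s (window 0): ALLOW
  req#4 t=1s (window 0): ALLOW
  req#5 t=1s (window 0): ALLOW
  req#6 t=1s (window 0): DENY
  req#7 t=2s (window 0): DENY
  req#8 t=2s (window 0): DENY
  req#9 t=2s (window 0): DENY
  req#10 t=8s (window 0): DENY
  req#11 t=8s (window 0): DENY
  req#12 t=8s (window 0): DENY
  req#13 t=8s (window 0): DENY
  req#14 t=8s (window 0): DENY
  req#15 t=8s (window 0): DENY
  req#16 t=8s (window 0): DENY
  req#17 t=8s (window 0): DENY
  req#18 t=8s (window 0): DENY

Allowed counts by window: 5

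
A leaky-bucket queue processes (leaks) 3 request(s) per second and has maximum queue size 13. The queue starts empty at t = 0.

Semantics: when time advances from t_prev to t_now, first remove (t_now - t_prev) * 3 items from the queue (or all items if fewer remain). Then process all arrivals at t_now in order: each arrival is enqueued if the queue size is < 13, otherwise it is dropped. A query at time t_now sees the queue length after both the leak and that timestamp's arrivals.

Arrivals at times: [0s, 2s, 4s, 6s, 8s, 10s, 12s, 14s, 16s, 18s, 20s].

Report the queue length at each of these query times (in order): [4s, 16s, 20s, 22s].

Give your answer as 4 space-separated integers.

Answer: 1 1 1 0

Derivation:
Queue lengths at query times:
  query t=4s: backlog = 1
  query t=16s: backlog = 1
  query t=20s: backlog = 1
  query t=22s: backlog = 0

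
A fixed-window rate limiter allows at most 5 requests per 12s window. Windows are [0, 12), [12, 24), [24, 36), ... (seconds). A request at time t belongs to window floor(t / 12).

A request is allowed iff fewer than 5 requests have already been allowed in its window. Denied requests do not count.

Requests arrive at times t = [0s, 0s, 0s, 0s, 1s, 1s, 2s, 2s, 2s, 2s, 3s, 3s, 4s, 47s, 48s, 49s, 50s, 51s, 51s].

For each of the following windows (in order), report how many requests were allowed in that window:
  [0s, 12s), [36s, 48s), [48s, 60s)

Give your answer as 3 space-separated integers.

Answer: 5 1 5

Derivation:
Processing requests:
  req#1 t=0s (window 0): ALLOW
  req#2 t=0s (window 0): ALLOW
  req#3 t=0s (window 0): ALLOW
  req#4 t=0s (window 0): ALLOW
  req#5 t=1s (window 0): ALLOW
  req#6 t=1s (window 0): DENY
  req#7 t=2s (window 0): DENY
  req#8 t=2s (window 0): DENY
  req#9 t=2s (window 0): DENY
  req#10 t=2s (window 0): DENY
  req#11 t=3s (window 0): DENY
  req#12 t=3s (window 0): DENY
  req#13 t=4s (window 0): DENY
  req#14 t=47s (window 3): ALLOW
  req#15 t=48s (window 4): ALLOW
  req#16 t=49s (window 4): ALLOW
  req#17 t=50s (window 4): ALLOW
  req#18 t=51s (window 4): ALLOW
  req#19 t=51s (window 4): ALLOW

Allowed counts by window: 5 1 5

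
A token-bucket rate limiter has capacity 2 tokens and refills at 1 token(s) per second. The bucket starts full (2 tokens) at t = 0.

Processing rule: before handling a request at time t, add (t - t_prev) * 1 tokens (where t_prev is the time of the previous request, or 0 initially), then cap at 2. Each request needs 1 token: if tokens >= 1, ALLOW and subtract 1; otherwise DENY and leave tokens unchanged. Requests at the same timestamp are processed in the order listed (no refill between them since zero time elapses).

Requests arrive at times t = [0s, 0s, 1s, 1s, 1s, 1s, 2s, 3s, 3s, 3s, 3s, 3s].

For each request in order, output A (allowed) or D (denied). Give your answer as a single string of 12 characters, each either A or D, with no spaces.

Answer: AAADDDAADDDD

Derivation:
Simulating step by step:
  req#1 t=0s: ALLOW
  req#2 t=0s: ALLOW
  req#3 t=1s: ALLOW
  req#4 t=1s: DENY
  req#5 t=1s: DENY
  req#6 t=1s: DENY
  req#7 t=2s: ALLOW
  req#8 t=3s: ALLOW
  req#9 t=3s: DENY
  req#10 t=3s: DENY
  req#11 t=3s: DENY
  req#12 t=3s: DENY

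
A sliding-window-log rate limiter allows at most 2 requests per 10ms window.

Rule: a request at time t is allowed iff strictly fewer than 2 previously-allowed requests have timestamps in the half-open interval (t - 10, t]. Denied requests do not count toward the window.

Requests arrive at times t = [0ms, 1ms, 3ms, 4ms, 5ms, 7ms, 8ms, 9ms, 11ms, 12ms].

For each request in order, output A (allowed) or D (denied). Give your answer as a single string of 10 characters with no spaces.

Tracking allowed requests in the window:
  req#1 t=0ms: ALLOW
  req#2 t=1ms: ALLOW
  req#3 t=3ms: DENY
  req#4 t=4ms: DENY
  req#5 t=5ms: DENY
  req#6 t=7ms: DENY
  req#7 t=8ms: DENY
  req#8 t=9ms: DENY
  req#9 t=11ms: ALLOW
  req#10 t=12ms: ALLOW

Answer: AADDDDDDAA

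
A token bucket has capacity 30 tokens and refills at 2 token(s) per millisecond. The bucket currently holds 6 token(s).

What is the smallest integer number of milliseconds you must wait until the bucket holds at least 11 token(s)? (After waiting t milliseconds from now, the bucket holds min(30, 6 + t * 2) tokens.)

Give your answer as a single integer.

Need 6 + t * 2 >= 11, so t >= 5/2.
Smallest integer t = ceil(5/2) = 3.

Answer: 3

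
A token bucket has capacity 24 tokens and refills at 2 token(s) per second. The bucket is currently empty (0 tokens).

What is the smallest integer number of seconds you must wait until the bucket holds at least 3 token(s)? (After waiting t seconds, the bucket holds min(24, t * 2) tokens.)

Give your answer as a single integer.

Answer: 2

Derivation:
Need t * 2 >= 3, so t >= 3/2.
Smallest integer t = ceil(3/2) = 2.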